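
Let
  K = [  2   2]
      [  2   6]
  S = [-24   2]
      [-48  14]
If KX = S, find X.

K is on the left of X, so left-multiply by K⁻¹: X = K⁻¹S.
K has determinant 8; K⁻¹ = [[3/4, -1/4], [-1/4, 1/4]].
X = K⁻¹S = [[3/4, -1/4], [-1/4, 1/4]] · [[-24, 2], [-48, 14]] = [[-6, -2], [-6, 3]].

X = [[-6, -2], [-6, 3]]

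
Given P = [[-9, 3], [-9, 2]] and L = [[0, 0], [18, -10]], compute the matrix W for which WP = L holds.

Right-multiplying both sides by P⁻¹ gives W = LP⁻¹.
det P = 9; the adjugate gives P⁻¹ = [[2/9, -1/3], [1, -1]].
W = LP⁻¹ = [[0, 0], [18, -10]] · [[2/9, -1/3], [1, -1]] = [[0, 0], [-6, 4]].

W = [[0, 0], [-6, 4]]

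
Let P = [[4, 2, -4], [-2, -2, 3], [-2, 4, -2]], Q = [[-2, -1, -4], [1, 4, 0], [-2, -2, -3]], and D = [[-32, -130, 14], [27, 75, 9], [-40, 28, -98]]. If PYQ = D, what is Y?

Left-multiply by P⁻¹ and right-multiply by Q⁻¹: Y = P⁻¹DQ⁻¹.
det P = -4; the adjugate gives P⁻¹ = [[2, 3, 1/2], [5/2, 4, 1], [3, 5, 1]].
det Q = -3; the adjugate gives Q⁻¹ = [[4, -5/3, -16/3], [-1, 2/3, 4/3], [-2, 2/3, 7/3]].
P⁻¹D = [[-3, -21, 6], [-12, 3, -27], [-1, 13, -11]].
Y = (P⁻¹D)Q⁻¹ = [[-3, -5, 2], [3, 4, 5], [5, 3, -3]].

Y = [[-3, -5, 2], [3, 4, 5], [5, 3, -3]]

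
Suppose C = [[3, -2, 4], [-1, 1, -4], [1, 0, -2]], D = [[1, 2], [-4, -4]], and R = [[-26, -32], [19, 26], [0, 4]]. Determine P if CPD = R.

P = C⁻¹RD⁻¹ (apply C⁻¹ on the left and D⁻¹ on the right).
det C = 2, so C⁻¹ = [[-1, -2, 2], [-3, -5, 4], [-1/2, -1, 1/2]].
det D = 4; the adjugate gives D⁻¹ = [[-1, -1/2], [1, 1/4]].
C⁻¹R = [[-12, -12], [-17, -18], [-6, -8]].
P = (C⁻¹R)D⁻¹ = [[0, 3], [-1, 4], [-2, 1]].

P = [[0, 3], [-1, 4], [-2, 1]]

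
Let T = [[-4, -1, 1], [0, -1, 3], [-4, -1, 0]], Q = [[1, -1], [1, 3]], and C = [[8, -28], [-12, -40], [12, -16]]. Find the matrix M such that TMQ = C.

Left-multiply by T⁻¹ and right-multiply by Q⁻¹: M = T⁻¹CQ⁻¹.
T has determinant -4; T⁻¹ = [[-3/4, 1/4, 1/2], [3, -1, -3], [1, 0, -1]].
Q has determinant 4; Q⁻¹ = [[3/4, 1/4], [-1/4, 1/4]].
T⁻¹C = [[-3, 3], [0, 4], [-4, -12]].
M = (T⁻¹C)Q⁻¹ = [[-3, 0], [-1, 1], [0, -4]].

M = [[-3, 0], [-1, 1], [0, -4]]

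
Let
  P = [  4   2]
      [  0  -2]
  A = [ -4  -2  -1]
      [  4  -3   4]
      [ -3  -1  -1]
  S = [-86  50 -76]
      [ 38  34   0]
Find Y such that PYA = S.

Left-multiply by P⁻¹ and right-multiply by A⁻¹: Y = P⁻¹SA⁻¹.
det P = -8; the adjugate gives P⁻¹ = [[1/4, 1/4], [0, -1/2]].
det A = 1, so A⁻¹ = [[7, -1, -11], [-8, 1, 12], [-13, 2, 20]].
P⁻¹S = [[-12, 21, -19], [-19, -17, 0]].
Y = (P⁻¹S)A⁻¹ = [[-5, -5, 4], [3, 2, 5]].

Y = [[-5, -5, 4], [3, 2, 5]]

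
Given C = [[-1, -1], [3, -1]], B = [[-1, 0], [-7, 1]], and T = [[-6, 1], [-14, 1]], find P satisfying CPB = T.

P = [[2, 0], [-1, -1]]

P = C⁻¹TB⁻¹ (apply C⁻¹ on the left and B⁻¹ on the right).
det C = 4, so C⁻¹ = [[-1/4, 1/4], [-3/4, -1/4]].
B has determinant -1; B⁻¹ = [[-1, 0], [-7, 1]].
C⁻¹T = [[-2, 0], [8, -1]].
P = (C⁻¹T)B⁻¹ = [[2, 0], [-1, -1]].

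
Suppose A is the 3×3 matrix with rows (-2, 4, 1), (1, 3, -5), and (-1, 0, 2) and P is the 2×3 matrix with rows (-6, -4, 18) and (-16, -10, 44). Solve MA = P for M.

M = [[2, -4, -2], [2, -6, 6]]

Since A sits to the right of M, M = PA⁻¹.
det A = 3; the adjugate gives A⁻¹ = [[2, -8/3, -23/3], [1, -1, -3], [1, -4/3, -10/3]].
M = PA⁻¹ = [[-6, -4, 18], [-16, -10, 44]] · [[2, -8/3, -23/3], [1, -1, -3], [1, -4/3, -10/3]] = [[2, -4, -2], [2, -6, 6]].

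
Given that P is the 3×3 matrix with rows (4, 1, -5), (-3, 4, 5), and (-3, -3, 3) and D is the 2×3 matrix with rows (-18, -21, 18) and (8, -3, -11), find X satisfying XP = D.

Since P sits to the right of X, X = DP⁻¹.
det P = -3, so P⁻¹ = [[-9, -4, -25/3], [2, 1, 5/3], [-7, -3, -19/3]].
X = DP⁻¹ = [[-18, -21, 18], [8, -3, -11]] · [[-9, -4, -25/3], [2, 1, 5/3], [-7, -3, -19/3]] = [[-6, -3, 1], [-1, -2, -2]].

X = [[-6, -3, 1], [-1, -2, -2]]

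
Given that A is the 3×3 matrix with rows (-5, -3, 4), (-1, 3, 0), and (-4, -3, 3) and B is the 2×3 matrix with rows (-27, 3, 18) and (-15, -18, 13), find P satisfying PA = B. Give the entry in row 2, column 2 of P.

-2

Right-multiplying both sides by A⁻¹ gives P = BA⁻¹.
det A = 6; the adjugate gives A⁻¹ = [[3/2, -1/2, -2], [1/2, 1/6, -2/3], [5/2, -1/2, -3]].
P = BA⁻¹ = [[-27, 3, 18], [-15, -18, 13]] · [[3/2, -1/2, -2], [1/2, 1/6, -2/3], [5/2, -1/2, -3]] = [[6, 5, -2], [1, -2, 3]].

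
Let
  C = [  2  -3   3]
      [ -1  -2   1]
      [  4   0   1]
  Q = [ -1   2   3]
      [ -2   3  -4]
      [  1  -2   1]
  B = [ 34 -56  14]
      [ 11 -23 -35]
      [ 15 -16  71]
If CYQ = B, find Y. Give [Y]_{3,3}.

2

Left-multiply by C⁻¹ and right-multiply by Q⁻¹: Y = C⁻¹BQ⁻¹.
det C = 5; the adjugate gives C⁻¹ = [[-2/5, 3/5, 3/5], [1, -2, -1], [8/5, -12/5, -7/5]].
det Q = 4, so Q⁻¹ = [[-5/4, -2, -17/4], [-1/2, -1, -5/2], [1/4, 0, 1/4]].
C⁻¹B = [[2, -1, 16], [-3, 6, 13], [7, -12, 7]].
Y = (C⁻¹B)Q⁻¹ = [[2, -3, -2], [4, 0, 1], [-1, -2, 2]].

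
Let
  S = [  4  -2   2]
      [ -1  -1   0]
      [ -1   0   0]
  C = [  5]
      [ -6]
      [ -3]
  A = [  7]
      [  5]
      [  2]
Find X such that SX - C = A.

SX = A + C = [[12], [-1], [-1]].
S is on the left of X, so left-multiply by S⁻¹: X = S⁻¹(A + C).
S has determinant -2; S⁻¹ = [[0, 0, -1], [0, -1, 1], [1/2, -1, 3]].
X = S⁻¹(A + C) = [[1], [0], [4]].

X = [[1], [0], [4]]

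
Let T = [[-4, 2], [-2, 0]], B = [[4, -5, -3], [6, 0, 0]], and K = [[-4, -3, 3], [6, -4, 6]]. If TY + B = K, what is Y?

TY = K − B = [[-8, 2, 6], [0, -4, 6]].
T is on the left of Y, so left-multiply by T⁻¹: Y = T⁻¹(K − B).
T has determinant 4; T⁻¹ = [[0, -1/2], [1/2, -1]].
Y = T⁻¹(K − B) = [[0, 2, -3], [-4, 5, -3]].

Y = [[0, 2, -3], [-4, 5, -3]]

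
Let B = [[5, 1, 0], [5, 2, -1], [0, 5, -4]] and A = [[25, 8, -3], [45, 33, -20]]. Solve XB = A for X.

B is on the right of X, so right-multiply by B⁻¹: X = AB⁻¹.
B has determinant 5; B⁻¹ = [[-3/5, 4/5, -1/5], [4, -4, 1], [5, -5, 1]].
X = AB⁻¹ = [[25, 8, -3], [45, 33, -20]] · [[-3/5, 4/5, -1/5], [4, -4, 1], [5, -5, 1]] = [[2, 3, 0], [5, 4, 4]].

X = [[2, 3, 0], [5, 4, 4]]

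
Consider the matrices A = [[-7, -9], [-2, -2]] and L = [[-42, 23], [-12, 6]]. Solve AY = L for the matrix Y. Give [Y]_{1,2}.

-2

A is on the left of Y, so left-multiply by A⁻¹: Y = A⁻¹L.
A has determinant -4; A⁻¹ = [[1/2, -9/4], [-1/2, 7/4]].
Y = A⁻¹L = [[1/2, -9/4], [-1/2, 7/4]] · [[-42, 23], [-12, 6]] = [[6, -2], [0, -1]].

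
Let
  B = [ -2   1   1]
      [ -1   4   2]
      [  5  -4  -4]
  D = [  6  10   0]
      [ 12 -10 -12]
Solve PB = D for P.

Since B sits to the right of P, P = DB⁻¹.
det B = 6, so B⁻¹ = [[-4/3, 0, -1/3], [1, 1/2, 1/2], [-8/3, -1/2, -7/6]].
P = DB⁻¹ = [[6, 10, 0], [12, -10, -12]] · [[-4/3, 0, -1/3], [1, 1/2, 1/2], [-8/3, -1/2, -7/6]] = [[2, 5, 3], [6, 1, 5]].

P = [[2, 5, 3], [6, 1, 5]]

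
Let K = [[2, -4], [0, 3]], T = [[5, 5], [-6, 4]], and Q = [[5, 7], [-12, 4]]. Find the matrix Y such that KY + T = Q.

Y = [[-4, 1], [-2, 0]]

KY = Q − T = [[0, 2], [-6, 0]].
Left-multiplying both sides by K⁻¹ gives Y = K⁻¹(Q − T).
K has determinant 6; K⁻¹ = [[1/2, 2/3], [0, 1/3]].
Y = K⁻¹(Q − T) = [[-4, 1], [-2, 0]].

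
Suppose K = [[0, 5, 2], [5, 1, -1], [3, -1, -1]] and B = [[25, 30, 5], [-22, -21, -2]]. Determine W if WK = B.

W = [[5, 5, 0], [-3, -5, 1]]

K is on the right of W, so right-multiply by K⁻¹: W = BK⁻¹.
K has determinant -6; K⁻¹ = [[1/3, -1/2, 7/6], [-1/3, 1, -5/3], [4/3, -5/2, 25/6]].
W = BK⁻¹ = [[25, 30, 5], [-22, -21, -2]] · [[1/3, -1/2, 7/6], [-1/3, 1, -5/3], [4/3, -5/2, 25/6]] = [[5, 5, 0], [-3, -5, 1]].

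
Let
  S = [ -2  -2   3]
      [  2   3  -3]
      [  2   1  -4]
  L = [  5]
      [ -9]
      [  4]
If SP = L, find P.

P = [[-6], [-4], [-5]]

Since S multiplies P on the left, P = S⁻¹L.
S has determinant 2; S⁻¹ = [[-9/2, -5/2, -3/2], [1, 1, 0], [-2, -1, -1]].
P = S⁻¹L = [[-9/2, -5/2, -3/2], [1, 1, 0], [-2, -1, -1]] · [[5], [-9], [4]] = [[-6], [-4], [-5]].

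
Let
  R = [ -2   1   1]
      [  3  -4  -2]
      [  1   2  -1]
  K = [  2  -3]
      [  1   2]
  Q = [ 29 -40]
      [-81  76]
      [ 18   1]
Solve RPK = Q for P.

P = [[-4, 3], [5, 4], [1, 3]]

Isolating P: multiply by R⁻¹ from the left and K⁻¹ from the right, so P = R⁻¹QK⁻¹.
det R = -5; the adjugate gives R⁻¹ = [[-8/5, -3/5, -2/5], [-1/5, -1/5, 1/5], [-2, -1, -1]].
det K = 7, so K⁻¹ = [[2/7, 3/7], [-1/7, 2/7]].
R⁻¹Q = [[-5, 18], [14, -7], [5, 3]].
P = (R⁻¹Q)K⁻¹ = [[-4, 3], [5, 4], [1, 3]].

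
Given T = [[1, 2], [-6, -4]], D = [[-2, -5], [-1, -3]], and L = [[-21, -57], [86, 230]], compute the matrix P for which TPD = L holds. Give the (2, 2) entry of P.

Left-multiply by T⁻¹ and right-multiply by D⁻¹: P = T⁻¹LD⁻¹.
det T = 8; the adjugate gives T⁻¹ = [[-1/2, -1/4], [3/4, 1/8]].
det D = 1, so D⁻¹ = [[-3, 5], [1, -2]].
T⁻¹L = [[-11, -29], [-5, -14]].
P = (T⁻¹L)D⁻¹ = [[4, 3], [1, 3]].

3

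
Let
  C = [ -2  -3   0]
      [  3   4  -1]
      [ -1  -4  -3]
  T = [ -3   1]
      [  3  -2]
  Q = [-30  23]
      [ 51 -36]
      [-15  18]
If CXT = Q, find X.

X = [[3, -1], [-1, 5], [3, -2]]

Isolating X: multiply by C⁻¹ from the left and T⁻¹ from the right, so X = C⁻¹QT⁻¹.
det C = 2, so C⁻¹ = [[-8, -9/2, 3/2], [5, 3, -1], [-4, -5/2, 1/2]].
det T = 3; the adjugate gives T⁻¹ = [[-2/3, -1/3], [-1, -1]].
C⁻¹Q = [[-12, 5], [18, -11], [-15, 7]].
X = (C⁻¹Q)T⁻¹ = [[3, -1], [-1, 5], [3, -2]].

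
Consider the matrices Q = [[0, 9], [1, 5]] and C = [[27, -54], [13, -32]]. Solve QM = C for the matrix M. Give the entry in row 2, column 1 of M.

Since Q multiplies M on the left, M = Q⁻¹C.
Q has determinant -9; Q⁻¹ = [[-5/9, 1], [1/9, 0]].
M = Q⁻¹C = [[-5/9, 1], [1/9, 0]] · [[27, -54], [13, -32]] = [[-2, -2], [3, -6]].

3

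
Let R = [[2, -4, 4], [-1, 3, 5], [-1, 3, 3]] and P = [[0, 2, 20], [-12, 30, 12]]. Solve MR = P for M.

M = [[1, 5, -3], [-3, 3, 3]]

R is on the right of M, so right-multiply by R⁻¹: M = PR⁻¹.
R has determinant -4; R⁻¹ = [[3/2, -6, 8], [1/2, -5/2, 7/2], [0, 1/2, -1/2]].
M = PR⁻¹ = [[0, 2, 20], [-12, 30, 12]] · [[3/2, -6, 8], [1/2, -5/2, 7/2], [0, 1/2, -1/2]] = [[1, 5, -3], [-3, 3, 3]].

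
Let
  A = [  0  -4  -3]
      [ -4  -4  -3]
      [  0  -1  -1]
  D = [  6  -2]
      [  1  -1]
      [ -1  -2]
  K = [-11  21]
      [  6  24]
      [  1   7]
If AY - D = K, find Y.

Y = [[-3, -1], [5, -4], [-5, -1]]

AY = K + D = [[-5, 19], [7, 23], [0, 5]].
A is on the left of Y, so left-multiply by A⁻¹: Y = A⁻¹(K + D).
A has determinant 4; A⁻¹ = [[1/4, -1/4, 0], [-1, 0, 3], [1, 0, -4]].
Y = A⁻¹(K + D) = [[-3, -1], [5, -4], [-5, -1]].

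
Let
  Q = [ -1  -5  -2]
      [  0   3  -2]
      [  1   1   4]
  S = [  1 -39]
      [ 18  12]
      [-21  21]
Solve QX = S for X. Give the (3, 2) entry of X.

Left-multiplying both sides by Q⁻¹ gives X = Q⁻¹S.
det Q = 2, so Q⁻¹ = [[7, 9, 8], [-1, -1, -1], [-3/2, -2, -3/2]].
X = Q⁻¹S = [[7, 9, 8], [-1, -1, -1], [-3/2, -2, -3/2]] · [[1, -39], [18, 12], [-21, 21]] = [[1, 3], [2, 6], [-6, 3]].

3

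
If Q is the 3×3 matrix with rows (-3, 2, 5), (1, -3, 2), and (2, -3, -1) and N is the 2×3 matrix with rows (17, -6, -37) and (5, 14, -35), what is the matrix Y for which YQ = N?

Y = [[-6, -3, 1], [-5, -6, -2]]

Right-multiplying both sides by Q⁻¹ gives Y = NQ⁻¹.
det Q = -2, so Q⁻¹ = [[-9/2, 13/2, -19/2], [-5/2, 7/2, -11/2], [-3/2, 5/2, -7/2]].
Y = NQ⁻¹ = [[17, -6, -37], [5, 14, -35]] · [[-9/2, 13/2, -19/2], [-5/2, 7/2, -11/2], [-3/2, 5/2, -7/2]] = [[-6, -3, 1], [-5, -6, -2]].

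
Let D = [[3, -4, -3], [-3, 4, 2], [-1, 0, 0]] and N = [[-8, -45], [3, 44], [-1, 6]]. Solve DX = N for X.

Since D multiplies X on the left, X = D⁻¹N.
det D = -4, so D⁻¹ = [[0, 0, -1], [1/2, 3/4, -3/4], [-1, -1, 0]].
X = D⁻¹N = [[0, 0, -1], [1/2, 3/4, -3/4], [-1, -1, 0]] · [[-8, -45], [3, 44], [-1, 6]] = [[1, -6], [-1, 6], [5, 1]].

X = [[1, -6], [-1, 6], [5, 1]]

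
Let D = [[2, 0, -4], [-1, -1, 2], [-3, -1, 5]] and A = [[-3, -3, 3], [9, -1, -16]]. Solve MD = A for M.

M = [[3, 0, 3], [3, 3, -2]]

Since D sits to the right of M, M = AD⁻¹.
D has determinant 2; D⁻¹ = [[-3/2, 2, -2], [-1/2, -1, 0], [-1, 1, -1]].
M = AD⁻¹ = [[-3, -3, 3], [9, -1, -16]] · [[-3/2, 2, -2], [-1/2, -1, 0], [-1, 1, -1]] = [[3, 0, 3], [3, 3, -2]].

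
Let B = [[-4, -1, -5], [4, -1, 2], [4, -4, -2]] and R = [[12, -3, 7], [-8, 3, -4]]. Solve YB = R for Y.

B is on the right of Y, so right-multiply by B⁻¹: Y = RB⁻¹.
B has determinant 4; B⁻¹ = [[5/2, 9/2, -7/4], [4, 7, -3], [-3, -5, 2]].
Y = RB⁻¹ = [[12, -3, 7], [-8, 3, -4]] · [[5/2, 9/2, -7/4], [4, 7, -3], [-3, -5, 2]] = [[-3, -2, 2], [4, 5, -3]].

Y = [[-3, -2, 2], [4, 5, -3]]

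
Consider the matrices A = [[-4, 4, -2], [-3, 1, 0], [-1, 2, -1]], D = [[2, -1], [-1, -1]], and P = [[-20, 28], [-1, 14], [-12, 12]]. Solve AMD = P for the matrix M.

Left-multiply by A⁻¹ and right-multiply by D⁻¹: M = A⁻¹PD⁻¹.
A has determinant 2; A⁻¹ = [[-1/2, 0, 1], [-3/2, 1, 3], [-5/2, 2, 4]].
det D = -3, so D⁻¹ = [[1/3, -1/3], [-1/3, -2/3]].
A⁻¹P = [[-2, -2], [-7, 8], [0, 6]].
M = (A⁻¹P)D⁻¹ = [[0, 2], [-5, -3], [-2, -4]].

M = [[0, 2], [-5, -3], [-2, -4]]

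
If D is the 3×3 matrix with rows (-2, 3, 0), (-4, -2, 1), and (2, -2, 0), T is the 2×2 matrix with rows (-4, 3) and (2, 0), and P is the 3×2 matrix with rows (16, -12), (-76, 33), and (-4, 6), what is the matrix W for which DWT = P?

W = [[-1, 3], [-2, 2], [3, 0]]

Isolating W: multiply by D⁻¹ from the left and T⁻¹ from the right, so W = D⁻¹PT⁻¹.
det D = 2; the adjugate gives D⁻¹ = [[1, 0, 3/2], [1, 0, 1], [6, 1, 8]].
T has determinant -6; T⁻¹ = [[0, 1/2], [1/3, 2/3]].
D⁻¹P = [[10, -3], [12, -6], [-12, 9]].
W = (D⁻¹P)T⁻¹ = [[-1, 3], [-2, 2], [3, 0]].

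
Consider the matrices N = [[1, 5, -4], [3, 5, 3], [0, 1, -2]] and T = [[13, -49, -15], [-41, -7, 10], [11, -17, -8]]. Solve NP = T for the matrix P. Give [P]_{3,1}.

-6

Since N multiplies P on the left, P = N⁻¹T.
det N = 5; the adjugate gives N⁻¹ = [[-13/5, 6/5, 7], [6/5, -2/5, -3], [3/5, -1/5, -2]].
P = N⁻¹T = [[-13/5, 6/5, 7], [6/5, -2/5, -3], [3/5, -1/5, -2]] · [[13, -49, -15], [-41, -7, 10], [11, -17, -8]] = [[-6, 0, -5], [-1, -5, 2], [-6, 6, 5]].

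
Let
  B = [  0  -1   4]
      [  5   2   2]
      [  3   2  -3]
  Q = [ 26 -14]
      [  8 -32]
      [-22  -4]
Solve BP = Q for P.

Left-multiplying both sides by B⁻¹ gives P = B⁻¹Q.
B has determinant -5; B⁻¹ = [[2, -1, 2], [-21/5, 12/5, -4], [-4/5, 3/5, -1]].
P = B⁻¹Q = [[2, -1, 2], [-21/5, 12/5, -4], [-4/5, 3/5, -1]] · [[26, -14], [8, -32], [-22, -4]] = [[0, -4], [-2, -2], [6, -4]].

P = [[0, -4], [-2, -2], [6, -4]]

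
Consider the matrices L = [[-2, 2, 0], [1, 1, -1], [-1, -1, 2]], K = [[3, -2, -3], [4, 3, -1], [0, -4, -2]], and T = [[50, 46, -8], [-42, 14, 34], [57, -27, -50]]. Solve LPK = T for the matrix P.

P = [[-2, -5, 0], [-3, 2, 0], [1, 3, 5]]

Left-multiply by L⁻¹ and right-multiply by K⁻¹: P = L⁻¹TK⁻¹.
det L = -4; the adjugate gives L⁻¹ = [[-1/4, 1, 1/2], [1/4, 1, 1/2], [0, 1, 1]].
det K = 2, so K⁻¹ = [[-5, 4, 11/2], [4, -3, -9/2], [-8, 6, 17/2]].
L⁻¹T = [[-26, -11, 11], [-1, 12, 7], [15, -13, -16]].
P = (L⁻¹T)K⁻¹ = [[-2, -5, 0], [-3, 2, 0], [1, 3, 5]].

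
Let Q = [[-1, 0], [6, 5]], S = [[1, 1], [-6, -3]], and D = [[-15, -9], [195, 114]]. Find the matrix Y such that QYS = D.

Y = Q⁻¹DS⁻¹ (apply Q⁻¹ on the left and S⁻¹ on the right).
Q has determinant -5; Q⁻¹ = [[-1, 0], [6/5, 1/5]].
det S = 3; the adjugate gives S⁻¹ = [[-1, -1/3], [2, 1/3]].
Q⁻¹D = [[15, 9], [21, 12]].
Y = (Q⁻¹D)S⁻¹ = [[3, -2], [3, -3]].

Y = [[3, -2], [3, -3]]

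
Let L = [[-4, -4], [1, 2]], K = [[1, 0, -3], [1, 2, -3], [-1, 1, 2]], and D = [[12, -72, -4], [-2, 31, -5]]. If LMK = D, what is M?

Isolating M: multiply by L⁻¹ from the left and K⁻¹ from the right, so M = L⁻¹DK⁻¹.
det L = -4; the adjugate gives L⁻¹ = [[-1/2, -1], [1/4, 1]].
det K = -2, so K⁻¹ = [[-7/2, 3/2, -3], [-1/2, 1/2, 0], [-3/2, 1/2, -1]].
L⁻¹D = [[-4, 5, 7], [1, 13, -6]].
M = (L⁻¹D)K⁻¹ = [[1, 0, 5], [-1, 5, 3]].

M = [[1, 0, 5], [-1, 5, 3]]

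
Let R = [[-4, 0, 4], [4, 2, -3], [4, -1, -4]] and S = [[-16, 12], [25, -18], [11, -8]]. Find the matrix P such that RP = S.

Since R multiplies P on the left, P = R⁻¹S.
R has determinant -4; R⁻¹ = [[11/4, 1, 2], [-1, 0, -1], [3, 1, 2]].
P = R⁻¹S = [[11/4, 1, 2], [-1, 0, -1], [3, 1, 2]] · [[-16, 12], [25, -18], [11, -8]] = [[3, -1], [5, -4], [-1, 2]].

P = [[3, -1], [5, -4], [-1, 2]]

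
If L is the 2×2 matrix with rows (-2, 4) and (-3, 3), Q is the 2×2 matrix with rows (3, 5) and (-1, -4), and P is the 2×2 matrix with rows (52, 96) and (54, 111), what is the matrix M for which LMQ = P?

M = [[-2, 4], [3, 1]]

Isolating M: multiply by L⁻¹ from the left and Q⁻¹ from the right, so M = L⁻¹PQ⁻¹.
det L = 6, so L⁻¹ = [[1/2, -2/3], [1/2, -1/3]].
det Q = -7, so Q⁻¹ = [[4/7, 5/7], [-1/7, -3/7]].
L⁻¹P = [[-10, -26], [8, 11]].
M = (L⁻¹P)Q⁻¹ = [[-2, 4], [3, 1]].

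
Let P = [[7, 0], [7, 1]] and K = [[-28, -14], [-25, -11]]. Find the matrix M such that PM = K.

Since P multiplies M on the left, M = P⁻¹K.
det P = 7; the adjugate gives P⁻¹ = [[1/7, 0], [-1, 1]].
M = P⁻¹K = [[1/7, 0], [-1, 1]] · [[-28, -14], [-25, -11]] = [[-4, -2], [3, 3]].

M = [[-4, -2], [3, 3]]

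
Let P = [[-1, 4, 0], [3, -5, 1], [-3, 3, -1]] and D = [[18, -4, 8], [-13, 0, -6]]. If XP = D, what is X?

Since P sits to the right of X, X = DP⁻¹.
det P = -2, so P⁻¹ = [[-1, -2, -2], [0, -1/2, -1/2], [3, 9/2, 7/2]].
X = DP⁻¹ = [[18, -4, 8], [-13, 0, -6]] · [[-1, -2, -2], [0, -1/2, -1/2], [3, 9/2, 7/2]] = [[6, 2, -6], [-5, -1, 5]].

X = [[6, 2, -6], [-5, -1, 5]]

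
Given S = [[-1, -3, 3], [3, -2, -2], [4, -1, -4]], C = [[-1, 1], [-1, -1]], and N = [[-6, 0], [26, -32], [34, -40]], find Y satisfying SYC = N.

Y = [[-3, -3], [5, -3], [5, -3]]

Y = S⁻¹NC⁻¹ (apply S⁻¹ on the left and C⁻¹ on the right).
S has determinant -3; S⁻¹ = [[-2, 5, -4], [-4/3, 8/3, -7/3], [-5/3, 13/3, -11/3]].
det C = 2; the adjugate gives C⁻¹ = [[-1/2, -1/2], [1/2, -1/2]].
S⁻¹N = [[6, 0], [-2, 8], [-2, 8]].
Y = (S⁻¹N)C⁻¹ = [[-3, -3], [5, -3], [5, -3]].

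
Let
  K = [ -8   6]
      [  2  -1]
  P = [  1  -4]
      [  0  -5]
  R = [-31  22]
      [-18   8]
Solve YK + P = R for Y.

YK = R − P = [[-32, 26], [-18, 13]].
Right-multiplying both sides by K⁻¹ gives Y = (R − P)K⁻¹.
K has determinant -4; K⁻¹ = [[1/4, 3/2], [1/2, 2]].
Y = (R − P)K⁻¹ = [[5, 4], [2, -1]].

Y = [[5, 4], [2, -1]]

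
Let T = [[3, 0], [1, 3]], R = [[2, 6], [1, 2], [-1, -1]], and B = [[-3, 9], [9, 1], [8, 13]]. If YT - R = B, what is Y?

YT = B + R = [[-1, 15], [10, 3], [7, 12]].
Right-multiplying both sides by T⁻¹ gives Y = (B + R)T⁻¹.
det T = 9; the adjugate gives T⁻¹ = [[1/3, 0], [-1/9, 1/3]].
Y = (B + R)T⁻¹ = [[-2, 5], [3, 1], [1, 4]].

Y = [[-2, 5], [3, 1], [1, 4]]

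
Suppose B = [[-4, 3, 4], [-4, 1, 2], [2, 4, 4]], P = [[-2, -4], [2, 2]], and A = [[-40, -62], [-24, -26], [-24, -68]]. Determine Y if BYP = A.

Y = [[1, 3], [5, 1], [0, 0]]

Left-multiply by B⁻¹ and right-multiply by P⁻¹: Y = B⁻¹AP⁻¹.
B has determinant 4; B⁻¹ = [[-1, 1, 1/2], [5, -6, -2], [-9/2, 11/2, 2]].
det P = 4; the adjugate gives P⁻¹ = [[1/2, 1], [-1/2, -1/2]].
B⁻¹A = [[4, 2], [-8, -18], [0, 0]].
Y = (B⁻¹A)P⁻¹ = [[1, 3], [5, 1], [0, 0]].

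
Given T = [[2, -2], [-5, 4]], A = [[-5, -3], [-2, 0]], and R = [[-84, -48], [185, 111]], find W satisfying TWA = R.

W = T⁻¹RA⁻¹ (apply T⁻¹ on the left and A⁻¹ on the right).
det T = -2; the adjugate gives T⁻¹ = [[-2, -1], [-5/2, -1]].
det A = -6, so A⁻¹ = [[0, -1/2], [-1/3, 5/6]].
T⁻¹R = [[-17, -15], [25, 9]].
W = (T⁻¹R)A⁻¹ = [[5, -4], [-3, -5]].

W = [[5, -4], [-3, -5]]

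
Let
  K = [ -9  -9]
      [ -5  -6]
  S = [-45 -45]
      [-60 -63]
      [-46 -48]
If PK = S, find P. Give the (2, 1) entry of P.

5

Since K sits to the right of P, P = SK⁻¹.
det K = 9; the adjugate gives K⁻¹ = [[-2/3, 1], [5/9, -1]].
P = SK⁻¹ = [[-45, -45], [-60, -63], [-46, -48]] · [[-2/3, 1], [5/9, -1]] = [[5, 0], [5, 3], [4, 2]].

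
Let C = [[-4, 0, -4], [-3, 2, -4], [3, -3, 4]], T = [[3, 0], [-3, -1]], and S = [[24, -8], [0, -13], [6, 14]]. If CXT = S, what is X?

X = C⁻¹ST⁻¹ (apply C⁻¹ on the left and T⁻¹ on the right).
det C = 4, so C⁻¹ = [[-1, 3, 2], [0, -1, -1], [3/4, -3, -2]].
T has determinant -3; T⁻¹ = [[1/3, 0], [-1, -1]].
C⁻¹S = [[-12, -3], [-6, -1], [6, 5]].
X = (C⁻¹S)T⁻¹ = [[-1, 3], [-1, 1], [-3, -5]].

X = [[-1, 3], [-1, 1], [-3, -5]]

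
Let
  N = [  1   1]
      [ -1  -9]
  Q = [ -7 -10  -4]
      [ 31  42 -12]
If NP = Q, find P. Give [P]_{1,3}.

Left-multiplying both sides by N⁻¹ gives P = N⁻¹Q.
det N = -8, so N⁻¹ = [[9/8, 1/8], [-1/8, -1/8]].
P = N⁻¹Q = [[9/8, 1/8], [-1/8, -1/8]] · [[-7, -10, -4], [31, 42, -12]] = [[-4, -6, -6], [-3, -4, 2]].

-6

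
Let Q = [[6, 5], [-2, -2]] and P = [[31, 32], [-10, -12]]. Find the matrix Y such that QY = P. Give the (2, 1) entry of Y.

Since Q multiplies Y on the left, Y = Q⁻¹P.
det Q = -2, so Q⁻¹ = [[1, 5/2], [-1, -3]].
Y = Q⁻¹P = [[1, 5/2], [-1, -3]] · [[31, 32], [-10, -12]] = [[6, 2], [-1, 4]].

-1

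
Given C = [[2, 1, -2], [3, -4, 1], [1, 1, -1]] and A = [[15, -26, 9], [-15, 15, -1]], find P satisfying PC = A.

P = [[-1, 6, -1], [-2, -4, 1]]

Since C sits to the right of P, P = AC⁻¹.
det C = -4; the adjugate gives C⁻¹ = [[-3/4, 1/4, 7/4], [-1, 0, 2], [-7/4, 1/4, 11/4]].
P = AC⁻¹ = [[15, -26, 9], [-15, 15, -1]] · [[-3/4, 1/4, 7/4], [-1, 0, 2], [-7/4, 1/4, 11/4]] = [[-1, 6, -1], [-2, -4, 1]].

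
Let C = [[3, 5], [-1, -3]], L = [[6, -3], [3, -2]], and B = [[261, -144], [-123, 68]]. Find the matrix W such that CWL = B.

W = C⁻¹BL⁻¹ (apply C⁻¹ on the left and L⁻¹ on the right).
det C = -4; the adjugate gives C⁻¹ = [[3/4, 5/4], [-1/4, -3/4]].
det L = -3, so L⁻¹ = [[2/3, -1], [1, -2]].
C⁻¹B = [[42, -23], [27, -15]].
W = (C⁻¹B)L⁻¹ = [[5, 4], [3, 3]].

W = [[5, 4], [3, 3]]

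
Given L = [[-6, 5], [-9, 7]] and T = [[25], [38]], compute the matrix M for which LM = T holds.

L is on the left of M, so left-multiply by L⁻¹: M = L⁻¹T.
det L = 3, so L⁻¹ = [[7/3, -5/3], [3, -2]].
M = L⁻¹T = [[7/3, -5/3], [3, -2]] · [[25], [38]] = [[-5], [-1]].

M = [[-5], [-1]]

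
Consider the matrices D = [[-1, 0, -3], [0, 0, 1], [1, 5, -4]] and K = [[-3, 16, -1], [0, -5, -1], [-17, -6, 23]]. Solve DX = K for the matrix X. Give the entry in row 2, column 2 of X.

-5

D is on the left of X, so left-multiply by D⁻¹: X = D⁻¹K.
D has determinant 5; D⁻¹ = [[-1, -3, 0], [1/5, 7/5, 1/5], [0, 1, 0]].
X = D⁻¹K = [[-1, -3, 0], [1/5, 7/5, 1/5], [0, 1, 0]] · [[-3, 16, -1], [0, -5, -1], [-17, -6, 23]] = [[3, -1, 4], [-4, -5, 3], [0, -5, -1]].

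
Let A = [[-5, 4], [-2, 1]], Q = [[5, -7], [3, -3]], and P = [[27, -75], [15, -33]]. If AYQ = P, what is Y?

Y = [[-4, 3], [1, -4]]

Left-multiply by A⁻¹ and right-multiply by Q⁻¹: Y = A⁻¹PQ⁻¹.
det A = 3; the adjugate gives A⁻¹ = [[1/3, -4/3], [2/3, -5/3]].
det Q = 6, so Q⁻¹ = [[-1/2, 7/6], [-1/2, 5/6]].
A⁻¹P = [[-11, 19], [-7, 5]].
Y = (A⁻¹P)Q⁻¹ = [[-4, 3], [1, -4]].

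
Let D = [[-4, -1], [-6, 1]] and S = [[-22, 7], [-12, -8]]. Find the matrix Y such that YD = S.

Y = [[-2, 5], [6, -2]]

Since D sits to the right of Y, Y = SD⁻¹.
D has determinant -10; D⁻¹ = [[-1/10, -1/10], [-3/5, 2/5]].
Y = SD⁻¹ = [[-22, 7], [-12, -8]] · [[-1/10, -1/10], [-3/5, 2/5]] = [[-2, 5], [6, -2]].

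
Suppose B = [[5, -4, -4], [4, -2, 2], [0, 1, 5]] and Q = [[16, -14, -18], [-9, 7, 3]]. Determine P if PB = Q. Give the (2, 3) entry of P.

-5

B is on the right of P, so right-multiply by B⁻¹: P = QB⁻¹.
B has determinant 4; B⁻¹ = [[-3, 4, -4], [-5, 25/4, -13/2], [1, -5/4, 3/2]].
P = QB⁻¹ = [[16, -14, -18], [-9, 7, 3]] · [[-3, 4, -4], [-5, 25/4, -13/2], [1, -5/4, 3/2]] = [[4, -1, 0], [-5, 4, -5]].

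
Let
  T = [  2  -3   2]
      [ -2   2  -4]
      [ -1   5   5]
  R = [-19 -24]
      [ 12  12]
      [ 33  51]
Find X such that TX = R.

X = [[-3, -6], [5, 6], [1, 3]]

T is on the left of X, so left-multiply by T⁻¹: X = T⁻¹R.
T has determinant 2; T⁻¹ = [[15, 25/2, 4], [7, 6, 2], [-4, -7/2, -1]].
X = T⁻¹R = [[15, 25/2, 4], [7, 6, 2], [-4, -7/2, -1]] · [[-19, -24], [12, 12], [33, 51]] = [[-3, -6], [5, 6], [1, 3]].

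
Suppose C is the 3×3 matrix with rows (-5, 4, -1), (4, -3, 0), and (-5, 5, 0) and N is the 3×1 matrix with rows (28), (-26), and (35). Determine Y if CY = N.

Left-multiplying both sides by C⁻¹ gives Y = C⁻¹N.
det C = -5, so C⁻¹ = [[0, 1, 3/5], [0, 1, 4/5], [-1, -1, 1/5]].
Y = C⁻¹N = [[0, 1, 3/5], [0, 1, 4/5], [-1, -1, 1/5]] · [[28], [-26], [35]] = [[-5], [2], [5]].

Y = [[-5], [2], [5]]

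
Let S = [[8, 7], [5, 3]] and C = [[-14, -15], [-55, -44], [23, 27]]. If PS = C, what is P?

Right-multiplying both sides by S⁻¹ gives P = CS⁻¹.
S has determinant -11; S⁻¹ = [[-3/11, 7/11], [5/11, -8/11]].
P = CS⁻¹ = [[-14, -15], [-55, -44], [23, 27]] · [[-3/11, 7/11], [5/11, -8/11]] = [[-3, 2], [-5, -3], [6, -5]].

P = [[-3, 2], [-5, -3], [6, -5]]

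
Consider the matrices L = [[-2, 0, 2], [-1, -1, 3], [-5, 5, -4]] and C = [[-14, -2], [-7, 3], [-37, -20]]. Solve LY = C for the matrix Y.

Y = [[5, 6], [-4, 6], [-2, 5]]

Left-multiplying both sides by L⁻¹ gives Y = L⁻¹C.
det L = 2; the adjugate gives L⁻¹ = [[-11/2, 5, 1], [-19/2, 9, 2], [-5, 5, 1]].
Y = L⁻¹C = [[-11/2, 5, 1], [-19/2, 9, 2], [-5, 5, 1]] · [[-14, -2], [-7, 3], [-37, -20]] = [[5, 6], [-4, 6], [-2, 5]].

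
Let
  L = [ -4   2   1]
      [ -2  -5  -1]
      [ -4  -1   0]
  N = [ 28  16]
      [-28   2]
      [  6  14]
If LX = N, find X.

Left-multiplying both sides by L⁻¹ gives X = L⁻¹N.
det L = -6, so L⁻¹ = [[1/6, 1/6, -1/2], [-2/3, -2/3, 1], [3, 2, -4]].
X = L⁻¹N = [[1/6, 1/6, -1/2], [-2/3, -2/3, 1], [3, 2, -4]] · [[28, 16], [-28, 2], [6, 14]] = [[-3, -4], [6, 2], [4, -4]].

X = [[-3, -4], [6, 2], [4, -4]]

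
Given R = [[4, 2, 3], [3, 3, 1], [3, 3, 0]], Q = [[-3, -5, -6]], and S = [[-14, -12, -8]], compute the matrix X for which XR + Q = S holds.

X = [[-2, 4, -5]]

XR = S − Q = [[-11, -7, -2]].
R is on the right of X, so right-multiply by R⁻¹: X = (S − Q)R⁻¹.
det R = -6; the adjugate gives R⁻¹ = [[1/2, -3/2, 7/6], [-1/2, 3/2, -5/6], [0, 1, -1]].
X = (S − Q)R⁻¹ = [[-2, 4, -5]].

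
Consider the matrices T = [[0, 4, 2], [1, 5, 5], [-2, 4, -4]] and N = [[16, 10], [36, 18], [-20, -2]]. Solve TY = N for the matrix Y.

Left-multiplying both sides by T⁻¹ gives Y = T⁻¹N.
det T = 4; the adjugate gives T⁻¹ = [[-10, 6, 5/2], [-3/2, 1, 1/2], [7/2, -2, -1]].
Y = T⁻¹N = [[-10, 6, 5/2], [-3/2, 1, 1/2], [7/2, -2, -1]] · [[16, 10], [36, 18], [-20, -2]] = [[6, 3], [2, 2], [4, 1]].

Y = [[6, 3], [2, 2], [4, 1]]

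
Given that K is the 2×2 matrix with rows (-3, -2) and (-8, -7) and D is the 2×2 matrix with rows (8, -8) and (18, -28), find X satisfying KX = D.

X = [[-4, 0], [2, 4]]

Since K multiplies X on the left, X = K⁻¹D.
det K = 5; the adjugate gives K⁻¹ = [[-7/5, 2/5], [8/5, -3/5]].
X = K⁻¹D = [[-7/5, 2/5], [8/5, -3/5]] · [[8, -8], [18, -28]] = [[-4, 0], [2, 4]].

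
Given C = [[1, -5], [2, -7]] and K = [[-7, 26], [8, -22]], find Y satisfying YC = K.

C is on the right of Y, so right-multiply by C⁻¹: Y = KC⁻¹.
det C = 3, so C⁻¹ = [[-7/3, 5/3], [-2/3, 1/3]].
Y = KC⁻¹ = [[-7, 26], [8, -22]] · [[-7/3, 5/3], [-2/3, 1/3]] = [[-1, -3], [-4, 6]].

Y = [[-1, -3], [-4, 6]]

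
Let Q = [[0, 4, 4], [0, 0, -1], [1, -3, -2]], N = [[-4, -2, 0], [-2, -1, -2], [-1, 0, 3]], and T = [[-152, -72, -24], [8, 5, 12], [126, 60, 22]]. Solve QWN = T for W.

Isolating W: multiply by Q⁻¹ from the left and N⁻¹ from the right, so W = Q⁻¹TN⁻¹.
Q has determinant -4; Q⁻¹ = [[3/4, 1, 1], [1/4, 1, 0], [0, -1, 0]].
det N = -4; the adjugate gives N⁻¹ = [[3/4, -3/2, -1], [-2, 3, 2], [1/4, -1/2, 0]].
Q⁻¹T = [[20, 11, 16], [-30, -13, 6], [-8, -5, -12]].
W = (Q⁻¹T)N⁻¹ = [[-3, -5, 2], [5, 3, 4], [1, 3, -2]].

W = [[-3, -5, 2], [5, 3, 4], [1, 3, -2]]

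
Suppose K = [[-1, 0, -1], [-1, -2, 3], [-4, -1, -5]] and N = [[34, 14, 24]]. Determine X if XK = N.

Right-multiplying both sides by K⁻¹ gives X = NK⁻¹.
det K = -6, so K⁻¹ = [[-13/6, -1/6, 1/3], [17/6, -1/6, -2/3], [7/6, 1/6, -1/3]].
X = NK⁻¹ = [[34, 14, 24]] · [[-13/6, -1/6, 1/3], [17/6, -1/6, -2/3], [7/6, 1/6, -1/3]] = [[-6, -4, -6]].

X = [[-6, -4, -6]]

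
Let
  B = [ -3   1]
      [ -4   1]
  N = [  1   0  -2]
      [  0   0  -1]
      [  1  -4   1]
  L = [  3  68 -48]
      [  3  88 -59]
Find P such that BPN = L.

P = [[-5, 4, 5], [5, 3, -2]]

P = B⁻¹LN⁻¹ (apply B⁻¹ on the left and N⁻¹ on the right).
det B = 1; the adjugate gives B⁻¹ = [[1, -1], [4, -3]].
N has determinant -4; N⁻¹ = [[1, -2, 0], [1/4, -3/4, -1/4], [0, -1, 0]].
B⁻¹L = [[0, -20, 11], [3, 8, -15]].
P = (B⁻¹L)N⁻¹ = [[-5, 4, 5], [5, 3, -2]].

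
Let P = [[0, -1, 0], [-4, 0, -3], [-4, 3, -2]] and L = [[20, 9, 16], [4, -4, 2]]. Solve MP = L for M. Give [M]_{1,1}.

-6

Since P sits to the right of M, M = LP⁻¹.
P has determinant -4; P⁻¹ = [[-9/4, 1/2, -3/4], [-1, 0, 0], [3, -1, 1]].
M = LP⁻¹ = [[20, 9, 16], [4, -4, 2]] · [[-9/4, 1/2, -3/4], [-1, 0, 0], [3, -1, 1]] = [[-6, -6, 1], [1, 0, -1]].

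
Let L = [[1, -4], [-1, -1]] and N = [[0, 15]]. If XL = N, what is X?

Since L sits to the right of X, X = NL⁻¹.
det L = -5, so L⁻¹ = [[1/5, -4/5], [-1/5, -1/5]].
X = NL⁻¹ = [[0, 15]] · [[1/5, -4/5], [-1/5, -1/5]] = [[-3, -3]].

X = [[-3, -3]]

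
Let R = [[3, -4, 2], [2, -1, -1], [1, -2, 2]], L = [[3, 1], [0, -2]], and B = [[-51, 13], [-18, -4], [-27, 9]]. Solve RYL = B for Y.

Isolating Y: multiply by R⁻¹ from the left and L⁻¹ from the right, so Y = R⁻¹BL⁻¹.
det R = 2, so R⁻¹ = [[-2, 2, 3], [-5/2, 2, 7/2], [-3/2, 1, 5/2]].
L has determinant -6; L⁻¹ = [[1/3, 1/6], [0, -1/2]].
R⁻¹B = [[-15, -7], [-3, -9], [-9, -1]].
Y = (R⁻¹B)L⁻¹ = [[-5, 1], [-1, 4], [-3, -1]].

Y = [[-5, 1], [-1, 4], [-3, -1]]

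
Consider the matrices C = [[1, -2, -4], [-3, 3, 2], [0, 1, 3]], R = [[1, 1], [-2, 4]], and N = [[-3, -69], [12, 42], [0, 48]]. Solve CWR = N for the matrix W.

W = [[-3, -3], [1, -4], [5, 4]]

W = C⁻¹NR⁻¹ (apply C⁻¹ on the left and R⁻¹ on the right).
det C = 1; the adjugate gives C⁻¹ = [[7, 2, 8], [9, 3, 10], [-3, -1, -3]].
det R = 6; the adjugate gives R⁻¹ = [[2/3, -1/6], [1/3, 1/6]].
C⁻¹N = [[3, -15], [9, -15], [-3, 21]].
W = (C⁻¹N)R⁻¹ = [[-3, -3], [1, -4], [5, 4]].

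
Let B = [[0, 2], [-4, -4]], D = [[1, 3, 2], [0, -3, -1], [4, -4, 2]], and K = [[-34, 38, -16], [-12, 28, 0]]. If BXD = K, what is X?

X = B⁻¹KD⁻¹ (apply B⁻¹ on the left and D⁻¹ on the right).
det B = 8, so B⁻¹ = [[-1/2, -1/4], [1/2, 0]].
det D = 2, so D⁻¹ = [[-5, -7, 3/2], [-2, -3, 1/2], [6, 8, -3/2]].
B⁻¹K = [[20, -26, 8], [-17, 19, -8]].
X = (B⁻¹K)D⁻¹ = [[0, 2, 5], [-1, -2, -4]].

X = [[0, 2, 5], [-1, -2, -4]]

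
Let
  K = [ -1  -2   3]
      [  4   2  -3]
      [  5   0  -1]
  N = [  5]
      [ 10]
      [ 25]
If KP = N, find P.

K is on the left of P, so left-multiply by K⁻¹: P = K⁻¹N.
det K = -6, so K⁻¹ = [[1/3, 1/3, 0], [11/6, 7/3, -3/2], [5/3, 5/3, -1]].
P = K⁻¹N = [[1/3, 1/3, 0], [11/6, 7/3, -3/2], [5/3, 5/3, -1]] · [[5], [10], [25]] = [[5], [-5], [0]].

P = [[5], [-5], [0]]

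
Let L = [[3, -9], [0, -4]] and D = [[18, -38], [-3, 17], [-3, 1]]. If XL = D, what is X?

Since L sits to the right of X, X = DL⁻¹.
det L = -12; the adjugate gives L⁻¹ = [[1/3, -3/4], [0, -1/4]].
X = DL⁻¹ = [[18, -38], [-3, 17], [-3, 1]] · [[1/3, -3/4], [0, -1/4]] = [[6, -4], [-1, -2], [-1, 2]].

X = [[6, -4], [-1, -2], [-1, 2]]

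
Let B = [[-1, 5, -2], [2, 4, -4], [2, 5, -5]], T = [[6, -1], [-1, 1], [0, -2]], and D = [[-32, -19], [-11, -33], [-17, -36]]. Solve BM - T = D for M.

BM = D + T = [[-26, -20], [-12, -32], [-17, -38]].
B is on the left of M, so left-multiply by B⁻¹: M = B⁻¹(D + T).
B has determinant 6; B⁻¹ = [[0, 5/2, -2], [1/3, 3/2, -4/3], [1/3, 5/2, -7/3]].
M = B⁻¹(D + T) = [[4, -4], [-4, -4], [1, 2]].

M = [[4, -4], [-4, -4], [1, 2]]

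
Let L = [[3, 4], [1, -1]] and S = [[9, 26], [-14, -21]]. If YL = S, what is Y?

Y = [[5, -6], [-5, 1]]

Since L sits to the right of Y, Y = SL⁻¹.
det L = -7; the adjugate gives L⁻¹ = [[1/7, 4/7], [1/7, -3/7]].
Y = SL⁻¹ = [[9, 26], [-14, -21]] · [[1/7, 4/7], [1/7, -3/7]] = [[5, -6], [-5, 1]].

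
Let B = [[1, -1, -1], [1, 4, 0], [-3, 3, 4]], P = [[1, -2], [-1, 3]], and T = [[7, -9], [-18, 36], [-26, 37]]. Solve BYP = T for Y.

Left-multiply by B⁻¹ and right-multiply by P⁻¹: Y = B⁻¹TP⁻¹.
B has determinant 5; B⁻¹ = [[16/5, 1/5, 4/5], [-4/5, 1/5, -1/5], [3, 0, 1]].
det P = 1; the adjugate gives P⁻¹ = [[3, 2], [1, 1]].
B⁻¹T = [[-2, 8], [-4, 7], [-5, 10]].
Y = (B⁻¹T)P⁻¹ = [[2, 4], [-5, -1], [-5, 0]].

Y = [[2, 4], [-5, -1], [-5, 0]]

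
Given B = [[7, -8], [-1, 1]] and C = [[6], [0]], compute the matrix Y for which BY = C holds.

Y = [[-6], [-6]]

Left-multiplying both sides by B⁻¹ gives Y = B⁻¹C.
det B = -1; the adjugate gives B⁻¹ = [[-1, -8], [-1, -7]].
Y = B⁻¹C = [[-1, -8], [-1, -7]] · [[6], [0]] = [[-6], [-6]].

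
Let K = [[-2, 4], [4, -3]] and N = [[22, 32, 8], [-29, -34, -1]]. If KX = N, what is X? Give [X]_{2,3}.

Left-multiplying both sides by K⁻¹ gives X = K⁻¹N.
det K = -10, so K⁻¹ = [[3/10, 2/5], [2/5, 1/5]].
X = K⁻¹N = [[3/10, 2/5], [2/5, 1/5]] · [[22, 32, 8], [-29, -34, -1]] = [[-5, -4, 2], [3, 6, 3]].

3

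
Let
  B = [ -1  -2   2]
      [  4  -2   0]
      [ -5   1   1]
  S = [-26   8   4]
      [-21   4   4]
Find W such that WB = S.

B is on the right of W, so right-multiply by B⁻¹: W = SB⁻¹.
B has determinant -2; B⁻¹ = [[1, -2, -2], [2, -9/2, -4], [3, -11/2, -5]].
W = SB⁻¹ = [[-26, 8, 4], [-21, 4, 4]] · [[1, -2, -2], [2, -9/2, -4], [3, -11/2, -5]] = [[2, -6, 0], [-1, 2, 6]].

W = [[2, -6, 0], [-1, 2, 6]]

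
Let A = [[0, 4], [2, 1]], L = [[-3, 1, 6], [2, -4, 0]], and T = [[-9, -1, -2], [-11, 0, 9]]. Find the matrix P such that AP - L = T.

P = [[-3, -2, 4], [-3, 0, 1]]

AP = T + L = [[-12, 0, 4], [-9, -4, 9]].
Since A multiplies P on the left, P = A⁻¹(T + L).
det A = -8; the adjugate gives A⁻¹ = [[-1/8, 1/2], [1/4, 0]].
P = A⁻¹(T + L) = [[-3, -2, 4], [-3, 0, 1]].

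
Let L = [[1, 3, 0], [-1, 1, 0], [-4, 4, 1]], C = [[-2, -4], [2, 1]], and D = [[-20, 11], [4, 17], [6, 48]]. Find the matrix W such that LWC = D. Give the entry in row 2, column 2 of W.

W = L⁻¹DC⁻¹ (apply L⁻¹ on the left and C⁻¹ on the right).
det L = 4, so L⁻¹ = [[1/4, -3/4, 0], [1/4, 1/4, 0], [0, -4, 1]].
det C = 6; the adjugate gives C⁻¹ = [[1/6, 2/3], [-1/3, -1/3]].
L⁻¹D = [[-8, -10], [-4, 7], [-10, -20]].
W = (L⁻¹D)C⁻¹ = [[2, -2], [-3, -5], [5, 0]].

-5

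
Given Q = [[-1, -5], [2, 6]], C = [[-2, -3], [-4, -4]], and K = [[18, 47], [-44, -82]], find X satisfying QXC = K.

X = Q⁻¹KC⁻¹ (apply Q⁻¹ on the left and C⁻¹ on the right).
det Q = 4; the adjugate gives Q⁻¹ = [[3/2, 5/4], [-1/2, -1/4]].
C has determinant -4; C⁻¹ = [[1, -3/4], [-1, 1/2]].
Q⁻¹K = [[-28, -32], [2, -3]].
X = (Q⁻¹K)C⁻¹ = [[4, 5], [5, -3]].

X = [[4, 5], [5, -3]]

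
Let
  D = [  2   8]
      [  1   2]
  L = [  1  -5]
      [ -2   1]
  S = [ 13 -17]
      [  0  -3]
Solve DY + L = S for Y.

Y = [[-2, -2], [2, -1]]

DY = S − L = [[12, -12], [2, -4]].
Since D multiplies Y on the left, Y = D⁻¹(S − L).
det D = -4; the adjugate gives D⁻¹ = [[-1/2, 2], [1/4, -1/2]].
Y = D⁻¹(S − L) = [[-2, -2], [2, -1]].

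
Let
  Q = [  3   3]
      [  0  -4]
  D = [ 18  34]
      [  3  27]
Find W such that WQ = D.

W = [[6, -4], [1, -6]]

Right-multiplying both sides by Q⁻¹ gives W = DQ⁻¹.
Q has determinant -12; Q⁻¹ = [[1/3, 1/4], [0, -1/4]].
W = DQ⁻¹ = [[18, 34], [3, 27]] · [[1/3, 1/4], [0, -1/4]] = [[6, -4], [1, -6]].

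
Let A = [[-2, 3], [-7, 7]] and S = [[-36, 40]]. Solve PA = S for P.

P = [[4, 4]]

A is on the right of P, so right-multiply by A⁻¹: P = SA⁻¹.
det A = 7, so A⁻¹ = [[1, -3/7], [1, -2/7]].
P = SA⁻¹ = [[-36, 40]] · [[1, -3/7], [1, -2/7]] = [[4, 4]].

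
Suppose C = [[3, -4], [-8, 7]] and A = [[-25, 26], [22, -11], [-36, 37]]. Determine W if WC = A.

W = [[-3, 2], [-6, -5], [-4, 3]]

Right-multiplying both sides by C⁻¹ gives W = AC⁻¹.
det C = -11; the adjugate gives C⁻¹ = [[-7/11, -4/11], [-8/11, -3/11]].
W = AC⁻¹ = [[-25, 26], [22, -11], [-36, 37]] · [[-7/11, -4/11], [-8/11, -3/11]] = [[-3, 2], [-6, -5], [-4, 3]].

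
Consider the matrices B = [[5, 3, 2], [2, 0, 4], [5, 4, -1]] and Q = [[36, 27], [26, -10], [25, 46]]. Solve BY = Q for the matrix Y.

Y = [[5, 5], [1, 4], [4, -5]]

B is on the left of Y, so left-multiply by B⁻¹: Y = B⁻¹Q.
det B = 2; the adjugate gives B⁻¹ = [[-8, 11/2, 6], [11, -15/2, -8], [4, -5/2, -3]].
Y = B⁻¹Q = [[-8, 11/2, 6], [11, -15/2, -8], [4, -5/2, -3]] · [[36, 27], [26, -10], [25, 46]] = [[5, 5], [1, 4], [4, -5]].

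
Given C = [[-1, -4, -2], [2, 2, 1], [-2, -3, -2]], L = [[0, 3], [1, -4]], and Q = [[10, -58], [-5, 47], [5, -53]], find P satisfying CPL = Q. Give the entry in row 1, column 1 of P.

4

Isolating P: multiply by C⁻¹ from the left and L⁻¹ from the right, so P = C⁻¹QL⁻¹.
det C = -3, so C⁻¹ = [[1/3, 2/3, 0], [-2/3, 2/3, 1], [2/3, -5/3, -2]].
L has determinant -3; L⁻¹ = [[4/3, 1], [1/3, 0]].
C⁻¹Q = [[0, 12], [-5, 17], [5, -11]].
P = (C⁻¹Q)L⁻¹ = [[4, 0], [-1, -5], [3, 5]].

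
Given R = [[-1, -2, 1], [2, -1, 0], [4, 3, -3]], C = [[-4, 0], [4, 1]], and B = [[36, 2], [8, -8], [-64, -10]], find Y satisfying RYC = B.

Y = R⁻¹BC⁻¹ (apply R⁻¹ on the left and C⁻¹ on the right).
det R = -5; the adjugate gives R⁻¹ = [[-3/5, 3/5, -1/5], [-6/5, 1/5, -2/5], [-2, 1, -1]].
C has determinant -4; C⁻¹ = [[-1/4, 0], [1, 1]].
R⁻¹B = [[-4, -4], [-16, 0], [0, -2]].
Y = (R⁻¹B)C⁻¹ = [[-3, -4], [4, 0], [-2, -2]].

Y = [[-3, -4], [4, 0], [-2, -2]]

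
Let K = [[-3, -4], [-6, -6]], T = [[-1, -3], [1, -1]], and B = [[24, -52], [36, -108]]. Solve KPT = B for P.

P = [[-5, -5], [2, -4]]

Left-multiply by K⁻¹ and right-multiply by T⁻¹: P = K⁻¹BT⁻¹.
det K = -6; the adjugate gives K⁻¹ = [[1, -2/3], [-1, 1/2]].
det T = 4; the adjugate gives T⁻¹ = [[-1/4, 3/4], [-1/4, -1/4]].
K⁻¹B = [[0, 20], [-6, -2]].
P = (K⁻¹B)T⁻¹ = [[-5, -5], [2, -4]].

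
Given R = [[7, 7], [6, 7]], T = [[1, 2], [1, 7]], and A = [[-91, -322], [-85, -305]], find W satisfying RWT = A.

Isolating W: multiply by R⁻¹ from the left and T⁻¹ from the right, so W = R⁻¹AT⁻¹.
det R = 7; the adjugate gives R⁻¹ = [[1, -1], [-6/7, 1]].
det T = 5; the adjugate gives T⁻¹ = [[7/5, -2/5], [-1/5, 1/5]].
R⁻¹A = [[-6, -17], [-7, -29]].
W = (R⁻¹A)T⁻¹ = [[-5, -1], [-4, -3]].

W = [[-5, -1], [-4, -3]]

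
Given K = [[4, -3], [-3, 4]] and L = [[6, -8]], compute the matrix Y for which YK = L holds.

Right-multiplying both sides by K⁻¹ gives Y = LK⁻¹.
det K = 7, so K⁻¹ = [[4/7, 3/7], [3/7, 4/7]].
Y = LK⁻¹ = [[6, -8]] · [[4/7, 3/7], [3/7, 4/7]] = [[0, -2]].

Y = [[0, -2]]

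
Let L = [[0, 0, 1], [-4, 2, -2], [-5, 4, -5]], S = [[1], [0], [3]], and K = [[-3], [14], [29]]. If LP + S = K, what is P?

LP = K − S = [[-4], [14], [26]].
Left-multiplying both sides by L⁻¹ gives P = L⁻¹(K − S).
det L = -6; the adjugate gives L⁻¹ = [[1/3, -2/3, 1/3], [5/3, -5/6, 2/3], [1, 0, 0]].
P = L⁻¹(K − S) = [[-2], [-1], [-4]].

P = [[-2], [-1], [-4]]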